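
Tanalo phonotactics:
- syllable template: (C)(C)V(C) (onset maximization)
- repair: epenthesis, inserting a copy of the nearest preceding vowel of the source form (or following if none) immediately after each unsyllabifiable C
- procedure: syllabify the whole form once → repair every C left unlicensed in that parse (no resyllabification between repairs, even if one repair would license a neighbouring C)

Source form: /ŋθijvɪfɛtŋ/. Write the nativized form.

Syllabifying with onset maximization leaves /ŋ/ stranded (at most one coda consonant is licensed; onsets may contain at most 2 consonants).
Inserting the epenthetic vowel yields /ŋ/ → /ŋɛ/.

ŋθijvɪfɛtŋɛ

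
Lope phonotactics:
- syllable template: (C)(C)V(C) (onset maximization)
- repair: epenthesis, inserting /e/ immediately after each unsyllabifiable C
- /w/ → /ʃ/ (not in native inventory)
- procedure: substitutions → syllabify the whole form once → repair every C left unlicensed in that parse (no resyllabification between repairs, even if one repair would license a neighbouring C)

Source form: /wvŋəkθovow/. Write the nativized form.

Substitution: /w/ → /ʃ/, giving /ʃvŋəkθovoʃ/.
Syllabifying with onset maximization leaves /ʃ/ stranded (at most one coda consonant is licensed; onsets may contain at most 2 consonants).
Inserting the epenthetic vowel yields /ʃ/ → /ʃe/.

ʃevŋəkθovoʃ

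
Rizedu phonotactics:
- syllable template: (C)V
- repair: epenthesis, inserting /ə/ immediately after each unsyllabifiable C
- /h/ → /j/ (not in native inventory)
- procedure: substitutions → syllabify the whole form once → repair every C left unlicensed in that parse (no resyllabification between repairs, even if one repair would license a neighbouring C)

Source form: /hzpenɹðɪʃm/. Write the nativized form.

Substitution: /h/ → /j/, giving /jzpenɹðɪʃm/.
Syllabifying with onset maximization leaves /j/, /z/, /n/, /ɹ/, /ʃ/, /m/ stranded (no codas are permitted; onsets are limited to one consonant).
Each unlicensed consonant becomes the onset of a new syllable: /j/ → /jə/, /z/ → /zə/, /n/ → /nə/, /ɹ/ → /ɹə/, /ʃ/ → /ʃə/, /m/ → /mə/.

jəzəpenəɹəðɪʃəmə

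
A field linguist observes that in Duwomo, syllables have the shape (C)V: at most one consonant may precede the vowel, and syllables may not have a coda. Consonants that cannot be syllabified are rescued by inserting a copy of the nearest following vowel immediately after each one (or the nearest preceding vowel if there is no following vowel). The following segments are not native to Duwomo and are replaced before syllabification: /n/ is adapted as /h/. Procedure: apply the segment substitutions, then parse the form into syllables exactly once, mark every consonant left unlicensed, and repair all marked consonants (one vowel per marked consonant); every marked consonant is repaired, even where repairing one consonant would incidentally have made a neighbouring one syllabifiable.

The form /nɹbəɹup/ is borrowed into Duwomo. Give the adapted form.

Substitution: /n/ → /h/, giving /hɹbəɹup/.
Syllabifying with onset maximization leaves /h/, /ɹ/, /p/ stranded (no codas are permitted; onsets are limited to one consonant).
Epenthesis after each stranded consonant: /h/ → /hə/, /ɹ/ → /ɹə/, /p/ → /pu/.

həɹəbəɹupu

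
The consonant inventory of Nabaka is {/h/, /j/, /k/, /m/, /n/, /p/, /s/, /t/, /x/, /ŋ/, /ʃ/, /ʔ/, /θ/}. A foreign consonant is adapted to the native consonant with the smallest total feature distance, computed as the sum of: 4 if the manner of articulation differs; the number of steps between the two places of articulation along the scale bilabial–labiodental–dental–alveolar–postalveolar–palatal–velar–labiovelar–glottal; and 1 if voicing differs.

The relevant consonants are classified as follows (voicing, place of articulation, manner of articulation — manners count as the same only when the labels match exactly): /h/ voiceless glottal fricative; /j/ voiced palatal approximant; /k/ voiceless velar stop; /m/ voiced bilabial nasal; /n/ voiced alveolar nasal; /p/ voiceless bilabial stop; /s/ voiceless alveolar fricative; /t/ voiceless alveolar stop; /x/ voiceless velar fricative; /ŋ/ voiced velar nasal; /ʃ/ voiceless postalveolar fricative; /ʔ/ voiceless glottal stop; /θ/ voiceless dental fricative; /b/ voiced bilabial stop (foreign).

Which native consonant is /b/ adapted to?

/p/ is closest: same manner (stop), place distance 0 (bilabial→bilabial), voicing differs (+1); total 1. Next closest is /m/ at distance 4.

p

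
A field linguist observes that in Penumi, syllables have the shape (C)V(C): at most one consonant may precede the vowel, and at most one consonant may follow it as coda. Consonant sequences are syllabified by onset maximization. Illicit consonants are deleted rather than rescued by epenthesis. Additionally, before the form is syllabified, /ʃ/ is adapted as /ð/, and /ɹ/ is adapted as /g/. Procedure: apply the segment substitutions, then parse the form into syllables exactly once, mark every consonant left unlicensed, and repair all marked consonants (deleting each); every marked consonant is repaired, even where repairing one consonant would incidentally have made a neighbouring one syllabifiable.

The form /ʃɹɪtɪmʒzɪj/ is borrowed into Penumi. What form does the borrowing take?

Substitution: /ʃ/ → /ð/, /ɹ/ → /g/, giving /ðgɪtɪmʒzɪj/.
Syllabifying with onset maximization leaves /ð/, /ʒ/ stranded (at most one coda consonant is licensed; onsets are limited to one consonant).
Deleting the stranded consonants removes /ð/, /ʒ/.

gɪtɪmzɪj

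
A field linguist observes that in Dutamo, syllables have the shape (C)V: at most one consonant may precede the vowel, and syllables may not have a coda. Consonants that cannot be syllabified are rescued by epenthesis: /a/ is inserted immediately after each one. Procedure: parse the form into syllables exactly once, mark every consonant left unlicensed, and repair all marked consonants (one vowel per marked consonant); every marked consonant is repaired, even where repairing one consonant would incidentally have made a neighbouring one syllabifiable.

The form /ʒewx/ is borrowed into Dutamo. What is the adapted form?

ʒewaxa

Under (C)V, the unsyllabifiable consonants are /w/, /x/ (no codas are permitted; onsets are limited to one consonant).
Epenthesis after each stranded consonant: /w/ → /wa/, /x/ → /xa/.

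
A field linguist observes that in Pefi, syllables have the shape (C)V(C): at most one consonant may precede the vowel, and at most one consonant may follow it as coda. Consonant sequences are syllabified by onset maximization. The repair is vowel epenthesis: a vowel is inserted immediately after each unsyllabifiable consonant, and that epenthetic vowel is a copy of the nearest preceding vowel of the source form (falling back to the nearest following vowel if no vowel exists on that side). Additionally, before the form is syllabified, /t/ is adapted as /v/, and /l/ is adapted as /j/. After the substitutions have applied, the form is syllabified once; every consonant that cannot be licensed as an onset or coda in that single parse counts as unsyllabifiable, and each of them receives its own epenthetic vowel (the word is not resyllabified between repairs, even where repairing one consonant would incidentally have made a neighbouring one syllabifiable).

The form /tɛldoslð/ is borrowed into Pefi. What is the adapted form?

vɛjdosjoðo

Substitution: /t/ → /v/, /l/ → /j/, giving /vɛjdosjð/.
Under (C)V(C), the unsyllabifiable consonants are /j/, /ð/ (at most one coda consonant is licensed; onsets are limited to one consonant).
Inserting the epenthetic vowel yields /j/ → /jo/, /ð/ → /ðo/.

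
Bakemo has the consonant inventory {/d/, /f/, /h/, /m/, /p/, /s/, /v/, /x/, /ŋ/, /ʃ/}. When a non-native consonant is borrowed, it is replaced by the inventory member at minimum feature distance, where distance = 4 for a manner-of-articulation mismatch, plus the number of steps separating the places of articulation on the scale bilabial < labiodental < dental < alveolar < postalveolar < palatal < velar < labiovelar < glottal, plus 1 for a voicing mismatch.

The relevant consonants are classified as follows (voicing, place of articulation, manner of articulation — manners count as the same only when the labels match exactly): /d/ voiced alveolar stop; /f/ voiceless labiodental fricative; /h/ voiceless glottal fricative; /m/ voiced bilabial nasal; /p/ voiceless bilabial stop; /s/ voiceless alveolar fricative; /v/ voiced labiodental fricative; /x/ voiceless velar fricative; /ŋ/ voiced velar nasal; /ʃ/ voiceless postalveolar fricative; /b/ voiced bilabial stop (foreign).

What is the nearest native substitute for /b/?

p

/p/ is closest: same manner (stop), place distance 0 (bilabial→bilabial), voicing differs (+1); total 1. Next closest is /d/ at distance 3.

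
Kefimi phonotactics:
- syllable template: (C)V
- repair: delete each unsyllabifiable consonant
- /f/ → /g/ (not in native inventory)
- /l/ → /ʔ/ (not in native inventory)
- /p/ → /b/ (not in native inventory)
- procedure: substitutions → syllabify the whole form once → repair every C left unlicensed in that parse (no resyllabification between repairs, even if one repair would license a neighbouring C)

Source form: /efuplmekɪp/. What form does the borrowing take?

egumekɪ

Substitution: /f/ → /g/, /p/ → /b/, /l/ → /ʔ/, giving /egubʔmekɪb/.
The consonants /b/, /ʔ/, /b/ cannot be parsed into a legal (C)V syllable (no codas are permitted; onsets are limited to one consonant).
Deleting the stranded consonants removes /b/, /ʔ/, /b/.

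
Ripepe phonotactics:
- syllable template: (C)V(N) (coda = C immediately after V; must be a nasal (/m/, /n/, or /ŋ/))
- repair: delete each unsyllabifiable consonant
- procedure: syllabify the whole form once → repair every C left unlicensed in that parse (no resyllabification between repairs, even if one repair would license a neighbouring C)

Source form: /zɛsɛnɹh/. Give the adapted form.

zɛsɛn

Syllabifying with onset maximization leaves /ɹ/, /h/ stranded (only a nasal (/m/, /n/, or /ŋ/) is licensed in coda position; onsets are limited to one consonant).
Deleting the stranded consonants removes /ɹ/, /h/.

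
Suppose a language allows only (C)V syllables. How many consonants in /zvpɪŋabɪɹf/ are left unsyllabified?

4

Syllabifying with onset maximization leaves /z/, /v/, /ɹ/, /f/ stranded (no codas are permitted; onsets are limited to one consonant).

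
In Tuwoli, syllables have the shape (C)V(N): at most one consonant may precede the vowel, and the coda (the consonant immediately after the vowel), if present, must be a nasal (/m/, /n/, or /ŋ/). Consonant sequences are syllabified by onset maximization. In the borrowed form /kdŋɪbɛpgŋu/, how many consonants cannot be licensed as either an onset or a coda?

4

Syllabifying with onset maximization leaves /k/, /d/, /p/, /g/ stranded (only a nasal (/m/, /n/, or /ŋ/) is licensed in coda position; onsets are limited to one consonant).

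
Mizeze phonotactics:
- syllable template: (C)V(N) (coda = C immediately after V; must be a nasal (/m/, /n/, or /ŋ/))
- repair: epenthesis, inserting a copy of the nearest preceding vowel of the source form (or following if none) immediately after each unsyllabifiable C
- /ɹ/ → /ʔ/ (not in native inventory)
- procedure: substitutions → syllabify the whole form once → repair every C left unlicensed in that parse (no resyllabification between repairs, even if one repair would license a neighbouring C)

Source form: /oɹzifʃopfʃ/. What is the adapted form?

oʔozifiʃopofoʃo

Substitution: /ɹ/ → /ʔ/, giving /oʔzifʃopfʃ/.
Under (C)V(N), the unsyllabifiable consonants are /ʔ/, /f/, /p/, /f/, /ʃ/ (only a nasal (/m/, /n/, or /ŋ/) is licensed in coda position; onsets are limited to one consonant).
Epenthesis after each stranded consonant: /ʔ/ → /ʔo/, /f/ → /fi/, /p/ → /po/, /f/ → /fo/, /ʃ/ → /ʃo/.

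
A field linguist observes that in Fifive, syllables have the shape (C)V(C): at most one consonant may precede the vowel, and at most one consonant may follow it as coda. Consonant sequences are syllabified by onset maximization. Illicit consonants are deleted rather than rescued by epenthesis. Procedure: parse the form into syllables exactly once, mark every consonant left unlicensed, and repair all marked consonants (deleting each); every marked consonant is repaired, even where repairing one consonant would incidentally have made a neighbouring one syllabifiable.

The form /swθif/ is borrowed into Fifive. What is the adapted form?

θif

Under (C)V(C), the unsyllabifiable consonants are /s/, /w/ (at most one coda consonant is licensed; onsets are limited to one consonant).
Deleting the stranded consonants removes /s/, /w/.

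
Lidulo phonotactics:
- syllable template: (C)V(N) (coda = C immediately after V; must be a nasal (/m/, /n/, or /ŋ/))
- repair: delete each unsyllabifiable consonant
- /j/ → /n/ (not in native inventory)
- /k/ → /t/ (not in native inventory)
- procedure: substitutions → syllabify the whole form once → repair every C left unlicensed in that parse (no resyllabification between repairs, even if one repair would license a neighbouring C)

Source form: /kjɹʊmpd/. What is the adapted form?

Substitution: /k/ → /t/, /j/ → /n/, giving /tnɹʊmpd/.
Under (C)V(N), the unsyllabifiable consonants are /t/, /n/, /p/, /d/ (only a nasal (/m/, /n/, or /ŋ/) is licensed in coda position; onsets are limited to one consonant).
Each unlicensed consonant is deleted: /t/, /n/, /p/, /d/.

ɹʊm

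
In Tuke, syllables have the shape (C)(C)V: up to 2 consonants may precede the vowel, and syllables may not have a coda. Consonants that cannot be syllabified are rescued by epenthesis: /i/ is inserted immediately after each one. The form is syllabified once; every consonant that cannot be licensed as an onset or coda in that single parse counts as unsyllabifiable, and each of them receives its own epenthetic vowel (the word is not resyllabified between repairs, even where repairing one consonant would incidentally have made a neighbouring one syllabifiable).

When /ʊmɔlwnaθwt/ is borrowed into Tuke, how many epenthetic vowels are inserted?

The unsyllabifiable consonants are /l/, /θ/, /w/, /t/; each receives one epenthetic vowel.

4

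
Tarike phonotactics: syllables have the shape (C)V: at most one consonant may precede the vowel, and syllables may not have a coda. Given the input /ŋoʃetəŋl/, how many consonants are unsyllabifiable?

Under (C)V, the unsyllabifiable consonants are /ŋ/, /l/ (no codas are permitted; onsets are limited to one consonant).

2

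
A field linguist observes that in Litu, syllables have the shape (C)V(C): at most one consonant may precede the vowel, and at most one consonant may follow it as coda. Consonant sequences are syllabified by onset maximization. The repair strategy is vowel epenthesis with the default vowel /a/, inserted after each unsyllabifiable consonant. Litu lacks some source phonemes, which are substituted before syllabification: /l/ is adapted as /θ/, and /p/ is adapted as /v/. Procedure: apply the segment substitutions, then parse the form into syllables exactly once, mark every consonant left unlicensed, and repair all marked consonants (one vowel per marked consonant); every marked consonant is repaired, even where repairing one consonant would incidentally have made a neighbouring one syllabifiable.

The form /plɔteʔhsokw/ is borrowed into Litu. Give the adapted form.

vaθɔteʔhasokwa

Substitution: /p/ → /v/, /l/ → /θ/, giving /vθɔteʔhsokw/.
Under (C)V(C), the unsyllabifiable consonants are /v/, /h/, /w/ (at most one coda consonant is licensed; onsets are limited to one consonant).
Each unlicensed consonant becomes the onset of a new syllable: /v/ → /va/, /h/ → /ha/, /w/ → /wa/.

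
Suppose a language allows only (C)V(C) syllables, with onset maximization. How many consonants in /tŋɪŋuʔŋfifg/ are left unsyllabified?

3

The consonants /t/, /ŋ/, /g/ cannot be parsed into a legal (C)V(C) syllable (at most one coda consonant is licensed; onsets are limited to one consonant).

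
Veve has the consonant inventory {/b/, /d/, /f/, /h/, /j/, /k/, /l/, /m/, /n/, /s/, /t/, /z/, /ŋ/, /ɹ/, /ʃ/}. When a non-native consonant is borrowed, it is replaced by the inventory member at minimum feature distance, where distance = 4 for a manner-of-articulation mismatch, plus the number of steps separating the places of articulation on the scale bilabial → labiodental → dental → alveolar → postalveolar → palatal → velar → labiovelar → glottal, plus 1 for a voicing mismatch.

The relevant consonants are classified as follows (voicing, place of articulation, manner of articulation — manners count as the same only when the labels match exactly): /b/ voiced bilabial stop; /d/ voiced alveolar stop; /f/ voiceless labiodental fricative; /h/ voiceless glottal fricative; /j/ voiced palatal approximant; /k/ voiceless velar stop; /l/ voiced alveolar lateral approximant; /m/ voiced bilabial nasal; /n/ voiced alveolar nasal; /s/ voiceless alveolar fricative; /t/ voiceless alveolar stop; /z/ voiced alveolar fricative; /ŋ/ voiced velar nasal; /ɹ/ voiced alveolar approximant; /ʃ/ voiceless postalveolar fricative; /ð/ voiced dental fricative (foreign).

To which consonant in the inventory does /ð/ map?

z

/z/ is closest: same manner (fricative), place distance 1 (dental→alveolar), same voicing; total 1. Next closest is /f/ at distance 2.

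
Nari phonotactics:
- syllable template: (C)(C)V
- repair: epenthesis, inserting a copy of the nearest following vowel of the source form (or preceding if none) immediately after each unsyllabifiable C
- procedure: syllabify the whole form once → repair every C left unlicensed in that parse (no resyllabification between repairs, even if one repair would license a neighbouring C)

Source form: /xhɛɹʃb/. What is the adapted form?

The consonants /ɹ/, /ʃ/, /b/ cannot be parsed into a legal (C)(C)V syllable (no codas are permitted; onsets may contain at most 2 consonants).
Inserting the epenthetic vowel yields /ɹ/ → /ɹɛ/, /ʃ/ → /ʃɛ/, /b/ → /bɛ/.

xhɛɹɛʃɛbɛ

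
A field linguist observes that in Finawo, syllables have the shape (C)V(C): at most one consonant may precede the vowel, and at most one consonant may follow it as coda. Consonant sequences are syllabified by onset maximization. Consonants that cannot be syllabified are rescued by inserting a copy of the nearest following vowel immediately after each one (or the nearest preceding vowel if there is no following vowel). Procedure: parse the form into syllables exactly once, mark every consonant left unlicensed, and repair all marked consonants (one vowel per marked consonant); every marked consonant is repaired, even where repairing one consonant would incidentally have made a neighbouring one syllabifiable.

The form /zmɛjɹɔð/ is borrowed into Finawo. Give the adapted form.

Syllabifying with onset maximization leaves /z/ stranded (at most one coda consonant is licensed; onsets are limited to one consonant).
Each unlicensed consonant becomes the onset of a new syllable: /z/ → /zɛ/.

zɛmɛjɹɔð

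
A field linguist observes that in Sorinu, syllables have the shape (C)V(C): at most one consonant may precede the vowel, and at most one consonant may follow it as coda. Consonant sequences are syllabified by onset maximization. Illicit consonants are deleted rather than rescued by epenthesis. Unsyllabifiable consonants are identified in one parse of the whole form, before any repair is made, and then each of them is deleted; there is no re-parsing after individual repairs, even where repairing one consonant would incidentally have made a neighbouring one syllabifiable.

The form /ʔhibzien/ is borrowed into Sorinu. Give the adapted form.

hibzien

Under (C)V(C), the unsyllabifiable consonants are /ʔ/ (at most one coda consonant is licensed; onsets are limited to one consonant).
Deletion applies to /ʔ/.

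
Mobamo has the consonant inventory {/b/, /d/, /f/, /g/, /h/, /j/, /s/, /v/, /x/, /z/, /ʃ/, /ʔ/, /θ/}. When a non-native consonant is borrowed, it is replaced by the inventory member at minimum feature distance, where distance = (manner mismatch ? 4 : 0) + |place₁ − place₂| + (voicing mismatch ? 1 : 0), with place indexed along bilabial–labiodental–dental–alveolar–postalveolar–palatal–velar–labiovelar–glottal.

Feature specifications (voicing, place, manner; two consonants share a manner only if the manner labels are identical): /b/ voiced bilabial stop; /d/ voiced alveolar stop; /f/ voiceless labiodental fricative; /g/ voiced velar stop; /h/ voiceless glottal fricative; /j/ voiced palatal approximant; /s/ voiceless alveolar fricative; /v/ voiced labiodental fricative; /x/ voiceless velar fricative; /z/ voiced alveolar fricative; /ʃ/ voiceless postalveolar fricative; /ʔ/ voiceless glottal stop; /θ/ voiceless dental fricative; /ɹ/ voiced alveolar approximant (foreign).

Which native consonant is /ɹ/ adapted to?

j

/j/ is closest: same manner (approximant), place distance 2 (alveolar→palatal), same voicing; total 2. Next closest is /d/ at distance 4.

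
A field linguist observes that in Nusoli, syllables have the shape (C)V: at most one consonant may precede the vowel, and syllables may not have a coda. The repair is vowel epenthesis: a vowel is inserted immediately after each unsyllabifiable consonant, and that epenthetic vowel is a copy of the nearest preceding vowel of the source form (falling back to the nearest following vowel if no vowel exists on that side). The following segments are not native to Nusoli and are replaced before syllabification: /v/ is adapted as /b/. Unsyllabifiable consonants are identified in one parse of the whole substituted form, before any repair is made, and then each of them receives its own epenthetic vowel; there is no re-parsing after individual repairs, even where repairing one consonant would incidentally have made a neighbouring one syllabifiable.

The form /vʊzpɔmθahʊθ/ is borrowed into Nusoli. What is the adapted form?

Substitution: /v/ → /b/, giving /bʊzpɔmθahʊθ/.
Under (C)V, the unsyllabifiable consonants are /z/, /m/, /θ/ (no codas are permitted; onsets are limited to one consonant).
Epenthesis after each stranded consonant: /z/ → /zʊ/, /m/ → /mɔ/, /θ/ → /θʊ/.

bʊzʊpɔmɔθahʊθʊ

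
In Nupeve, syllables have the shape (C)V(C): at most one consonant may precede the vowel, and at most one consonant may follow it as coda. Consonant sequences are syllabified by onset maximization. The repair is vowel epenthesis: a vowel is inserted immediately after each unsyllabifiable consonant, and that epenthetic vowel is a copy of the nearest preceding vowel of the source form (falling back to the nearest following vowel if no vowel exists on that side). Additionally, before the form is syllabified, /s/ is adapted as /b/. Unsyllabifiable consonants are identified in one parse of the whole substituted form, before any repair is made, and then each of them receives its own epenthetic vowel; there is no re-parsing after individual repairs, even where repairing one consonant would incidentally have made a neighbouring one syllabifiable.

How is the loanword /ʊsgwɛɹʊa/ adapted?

ʊbgʊwɛɹʊa

Substitution: /s/ → /b/, giving /ʊbgwɛɹʊa/.
Under (C)V(C), the unsyllabifiable consonants are /g/ (at most one coda consonant is licensed; onsets are limited to one consonant).
Each unlicensed consonant becomes the onset of a new syllable: /g/ → /gʊ/.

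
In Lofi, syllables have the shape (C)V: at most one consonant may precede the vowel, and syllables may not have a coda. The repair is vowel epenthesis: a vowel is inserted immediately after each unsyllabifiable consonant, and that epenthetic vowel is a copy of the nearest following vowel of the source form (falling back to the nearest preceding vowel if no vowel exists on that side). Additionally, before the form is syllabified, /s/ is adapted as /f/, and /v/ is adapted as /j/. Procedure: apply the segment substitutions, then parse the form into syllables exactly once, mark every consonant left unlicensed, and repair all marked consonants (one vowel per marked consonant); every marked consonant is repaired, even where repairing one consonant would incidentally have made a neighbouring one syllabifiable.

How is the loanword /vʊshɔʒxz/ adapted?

jʊfɔhɔʒɔxɔzɔ

Substitution: /v/ → /j/, /s/ → /f/, giving /jʊfhɔʒxz/.
Under (C)V, the unsyllabifiable consonants are /f/, /ʒ/, /x/, /z/ (no codas are permitted; onsets are limited to one consonant).
Each unlicensed consonant becomes the onset of a new syllable: /f/ → /fɔ/, /ʒ/ → /ʒɔ/, /x/ → /xɔ/, /z/ → /zɔ/.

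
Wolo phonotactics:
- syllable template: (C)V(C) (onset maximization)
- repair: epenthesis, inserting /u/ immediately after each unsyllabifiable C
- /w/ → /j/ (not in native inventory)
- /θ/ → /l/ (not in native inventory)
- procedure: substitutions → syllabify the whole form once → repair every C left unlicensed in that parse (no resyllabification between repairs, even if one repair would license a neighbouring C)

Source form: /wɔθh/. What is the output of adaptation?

Substitution: /w/ → /j/, /θ/ → /l/, giving /jɔlh/.
Syllabifying with onset maximization leaves /h/ stranded (at most one coda consonant is licensed; onsets are limited to one consonant).
Inserting the epenthetic vowel yields /h/ → /hu/.

jɔlhu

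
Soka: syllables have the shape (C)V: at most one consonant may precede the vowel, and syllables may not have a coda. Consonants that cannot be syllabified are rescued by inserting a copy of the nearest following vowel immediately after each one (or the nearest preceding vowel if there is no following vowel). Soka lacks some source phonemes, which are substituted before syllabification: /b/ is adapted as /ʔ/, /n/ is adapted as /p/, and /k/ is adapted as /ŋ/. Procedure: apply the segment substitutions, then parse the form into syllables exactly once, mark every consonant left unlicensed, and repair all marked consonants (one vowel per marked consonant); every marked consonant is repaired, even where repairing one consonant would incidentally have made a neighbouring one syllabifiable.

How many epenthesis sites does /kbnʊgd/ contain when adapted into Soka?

4

After substitution the input is /ŋʔpʊgd/.
The unsyllabifiable consonants are /ŋ/, /ʔ/, /g/, /d/; each receives one epenthetic vowel.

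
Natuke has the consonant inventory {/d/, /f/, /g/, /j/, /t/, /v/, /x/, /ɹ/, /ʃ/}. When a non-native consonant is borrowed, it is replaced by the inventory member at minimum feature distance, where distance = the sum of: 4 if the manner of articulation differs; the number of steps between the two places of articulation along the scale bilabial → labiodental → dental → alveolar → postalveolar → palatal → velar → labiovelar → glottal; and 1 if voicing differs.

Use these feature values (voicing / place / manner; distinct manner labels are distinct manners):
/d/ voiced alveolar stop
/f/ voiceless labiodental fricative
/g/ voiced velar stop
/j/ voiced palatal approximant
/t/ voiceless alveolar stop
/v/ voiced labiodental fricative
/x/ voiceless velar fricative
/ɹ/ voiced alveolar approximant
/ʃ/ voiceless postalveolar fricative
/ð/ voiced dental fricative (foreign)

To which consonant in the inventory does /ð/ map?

v

/v/ is closest: same manner (fricative), place distance 1 (dental→labiodental), same voicing; total 1. Next closest is /f/ at distance 2.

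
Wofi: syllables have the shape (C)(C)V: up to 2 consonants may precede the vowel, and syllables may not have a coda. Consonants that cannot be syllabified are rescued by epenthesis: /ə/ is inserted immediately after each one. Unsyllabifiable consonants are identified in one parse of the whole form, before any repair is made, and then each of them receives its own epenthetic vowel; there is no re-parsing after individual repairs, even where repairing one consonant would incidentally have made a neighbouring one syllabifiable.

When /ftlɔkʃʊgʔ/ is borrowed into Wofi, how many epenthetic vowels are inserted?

The unsyllabifiable consonants are /f/, /g/, /ʔ/; each receives one epenthetic vowel.

3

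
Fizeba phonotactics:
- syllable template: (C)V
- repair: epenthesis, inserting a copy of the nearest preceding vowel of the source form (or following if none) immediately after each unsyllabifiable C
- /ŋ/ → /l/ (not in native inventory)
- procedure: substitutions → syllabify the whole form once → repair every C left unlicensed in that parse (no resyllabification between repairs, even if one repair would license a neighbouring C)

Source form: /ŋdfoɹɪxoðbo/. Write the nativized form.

lodofoɹɪxoðobo

Substitution: /ŋ/ → /l/, giving /ldfoɹɪxoðbo/.
Under (C)V, the unsyllabifiable consonants are /l/, /d/, /ð/ (no codas are permitted; onsets are limited to one consonant).
Epenthesis after each stranded consonant: /l/ → /lo/, /d/ → /do/, /ð/ → /ðo/.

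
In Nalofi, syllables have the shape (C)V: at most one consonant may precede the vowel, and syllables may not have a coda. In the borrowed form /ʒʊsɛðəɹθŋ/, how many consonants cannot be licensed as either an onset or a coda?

3

Syllabifying with onset maximization leaves /ɹ/, /θ/, /ŋ/ stranded (no codas are permitted; onsets are limited to one consonant).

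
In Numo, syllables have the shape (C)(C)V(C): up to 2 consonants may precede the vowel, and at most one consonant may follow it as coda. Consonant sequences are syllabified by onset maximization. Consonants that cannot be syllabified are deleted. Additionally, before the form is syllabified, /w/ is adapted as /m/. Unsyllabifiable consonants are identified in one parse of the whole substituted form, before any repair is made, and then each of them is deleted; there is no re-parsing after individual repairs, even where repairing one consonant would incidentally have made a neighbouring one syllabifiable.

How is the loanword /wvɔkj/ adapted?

mvɔk

Substitution: /w/ → /m/, giving /mvɔkj/.
Under (C)(C)V(C), the unsyllabifiable consonants are /j/ (at most one coda consonant is licensed; onsets may contain at most 2 consonants).
Each unlicensed consonant is deleted: /j/.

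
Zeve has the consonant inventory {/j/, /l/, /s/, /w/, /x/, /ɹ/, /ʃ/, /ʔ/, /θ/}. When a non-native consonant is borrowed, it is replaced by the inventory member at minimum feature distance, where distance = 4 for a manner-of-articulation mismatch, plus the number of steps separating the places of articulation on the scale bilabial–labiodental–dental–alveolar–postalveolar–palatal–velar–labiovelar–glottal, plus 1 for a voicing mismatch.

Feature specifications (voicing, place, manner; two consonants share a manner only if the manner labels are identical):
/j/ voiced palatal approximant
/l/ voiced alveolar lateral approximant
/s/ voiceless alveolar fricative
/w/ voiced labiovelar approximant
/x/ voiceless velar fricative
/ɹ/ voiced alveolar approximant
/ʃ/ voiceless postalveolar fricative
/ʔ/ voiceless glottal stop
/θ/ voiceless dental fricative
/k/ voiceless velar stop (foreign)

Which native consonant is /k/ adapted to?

/ʔ/ is closest: same manner (stop), place distance 2 (velar→glottal), same voicing; total 2. Next closest is /x/ at distance 4.

ʔ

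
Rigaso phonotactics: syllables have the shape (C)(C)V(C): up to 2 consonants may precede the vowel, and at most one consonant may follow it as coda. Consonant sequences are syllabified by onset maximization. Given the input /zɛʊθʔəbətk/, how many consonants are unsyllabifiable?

1

Syllabifying with onset maximization leaves /k/ stranded (at most one coda consonant is licensed; onsets may contain at most 2 consonants).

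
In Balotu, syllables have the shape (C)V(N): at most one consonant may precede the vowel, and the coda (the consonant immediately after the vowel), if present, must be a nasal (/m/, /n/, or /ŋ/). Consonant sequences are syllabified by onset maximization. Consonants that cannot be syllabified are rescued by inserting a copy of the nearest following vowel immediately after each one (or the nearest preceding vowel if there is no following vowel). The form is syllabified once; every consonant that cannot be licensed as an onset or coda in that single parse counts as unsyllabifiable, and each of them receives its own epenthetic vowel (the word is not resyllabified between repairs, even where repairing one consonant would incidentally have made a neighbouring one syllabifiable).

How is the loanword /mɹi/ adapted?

miɹi

The consonants /m/ cannot be parsed into a legal (C)V(N) syllable (only a nasal (/m/, /n/, or /ŋ/) is licensed in coda position; onsets are limited to one consonant).
Epenthesis after each stranded consonant: /m/ → /mi/.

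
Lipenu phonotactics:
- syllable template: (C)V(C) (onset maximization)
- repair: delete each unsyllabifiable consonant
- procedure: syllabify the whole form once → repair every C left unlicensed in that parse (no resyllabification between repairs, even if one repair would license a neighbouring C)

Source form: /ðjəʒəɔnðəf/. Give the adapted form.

Syllabifying with onset maximization leaves /ð/ stranded (at most one coda consonant is licensed; onsets are limited to one consonant).
Deletion applies to /ð/.

jəʒəɔnðəf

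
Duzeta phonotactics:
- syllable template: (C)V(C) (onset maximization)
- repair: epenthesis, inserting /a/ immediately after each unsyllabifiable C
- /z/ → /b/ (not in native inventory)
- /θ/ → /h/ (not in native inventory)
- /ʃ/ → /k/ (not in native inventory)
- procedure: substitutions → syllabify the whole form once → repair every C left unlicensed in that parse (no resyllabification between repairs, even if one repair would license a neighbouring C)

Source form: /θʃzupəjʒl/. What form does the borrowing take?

Substitution: /θ/ → /h/, /ʃ/ → /k/, /z/ → /b/, giving /hkbupəjʒl/.
Under (C)V(C), the unsyllabifiable consonants are /h/, /k/, /ʒ/, /l/ (at most one coda consonant is licensed; onsets are limited to one consonant).
Each unlicensed consonant becomes the onset of a new syllable: /h/ → /ha/, /k/ → /ka/, /ʒ/ → /ʒa/, /l/ → /la/.

hakabupəjʒala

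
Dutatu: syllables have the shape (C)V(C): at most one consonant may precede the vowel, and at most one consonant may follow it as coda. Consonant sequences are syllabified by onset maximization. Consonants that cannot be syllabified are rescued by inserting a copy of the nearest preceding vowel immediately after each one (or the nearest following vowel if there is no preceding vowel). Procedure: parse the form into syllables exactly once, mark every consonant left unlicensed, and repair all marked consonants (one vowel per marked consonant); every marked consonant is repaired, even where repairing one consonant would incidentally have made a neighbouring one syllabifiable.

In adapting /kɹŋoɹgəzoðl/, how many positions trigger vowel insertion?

3

The unsyllabifiable consonants are /k/, /ɹ/, /l/; each receives one epenthetic vowel.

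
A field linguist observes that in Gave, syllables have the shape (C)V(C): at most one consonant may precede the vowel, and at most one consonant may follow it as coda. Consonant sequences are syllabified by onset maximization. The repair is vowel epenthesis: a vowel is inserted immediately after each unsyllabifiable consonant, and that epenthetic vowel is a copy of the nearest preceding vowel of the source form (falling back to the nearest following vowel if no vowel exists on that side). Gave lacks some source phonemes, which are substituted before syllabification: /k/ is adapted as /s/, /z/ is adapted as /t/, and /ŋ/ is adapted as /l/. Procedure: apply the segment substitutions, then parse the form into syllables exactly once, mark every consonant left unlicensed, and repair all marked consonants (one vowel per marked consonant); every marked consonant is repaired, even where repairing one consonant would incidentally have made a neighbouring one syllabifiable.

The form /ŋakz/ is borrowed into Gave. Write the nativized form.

lasta

Substitution: /ŋ/ → /l/, /k/ → /s/, /z/ → /t/, giving /last/.
The consonants /t/ cannot be parsed into a legal (C)V(C) syllable (at most one coda consonant is licensed; onsets are limited to one consonant).
Each unlicensed consonant becomes the onset of a new syllable: /t/ → /ta/.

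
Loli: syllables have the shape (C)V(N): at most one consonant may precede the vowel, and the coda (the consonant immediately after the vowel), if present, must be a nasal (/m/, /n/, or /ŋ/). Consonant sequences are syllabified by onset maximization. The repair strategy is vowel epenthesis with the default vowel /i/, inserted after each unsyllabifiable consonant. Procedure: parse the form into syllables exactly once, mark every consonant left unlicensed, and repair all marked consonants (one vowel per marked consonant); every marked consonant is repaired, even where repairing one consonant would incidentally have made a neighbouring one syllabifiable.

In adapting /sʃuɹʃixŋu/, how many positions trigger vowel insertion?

3

The unsyllabifiable consonants are /s/, /ɹ/, /x/; each receives one epenthetic vowel.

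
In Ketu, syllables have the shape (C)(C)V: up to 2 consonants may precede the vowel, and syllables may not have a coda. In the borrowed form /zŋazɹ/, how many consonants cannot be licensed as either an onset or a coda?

Under (C)(C)V, the unsyllabifiable consonants are /z/, /ɹ/ (no codas are permitted; onsets may contain at most 2 consonants).

2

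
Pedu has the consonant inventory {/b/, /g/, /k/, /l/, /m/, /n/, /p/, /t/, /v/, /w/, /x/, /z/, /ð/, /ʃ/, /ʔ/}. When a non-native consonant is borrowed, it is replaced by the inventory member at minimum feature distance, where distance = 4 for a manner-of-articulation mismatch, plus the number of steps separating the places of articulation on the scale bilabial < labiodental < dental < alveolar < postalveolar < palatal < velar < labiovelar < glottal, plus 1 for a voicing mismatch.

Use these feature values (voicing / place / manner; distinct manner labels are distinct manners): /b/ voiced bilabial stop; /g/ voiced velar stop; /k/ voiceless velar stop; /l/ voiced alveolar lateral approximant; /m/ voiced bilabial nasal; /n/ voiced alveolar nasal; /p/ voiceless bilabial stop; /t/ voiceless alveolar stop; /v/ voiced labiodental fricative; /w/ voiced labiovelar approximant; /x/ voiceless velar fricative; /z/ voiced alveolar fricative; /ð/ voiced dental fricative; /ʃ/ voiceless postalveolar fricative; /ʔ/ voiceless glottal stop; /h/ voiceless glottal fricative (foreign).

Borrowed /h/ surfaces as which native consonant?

/x/ is closest: same manner (fricative), place distance 2 (glottal→velar), same voicing; total 2. Next closest is /ʃ/ at distance 4.

x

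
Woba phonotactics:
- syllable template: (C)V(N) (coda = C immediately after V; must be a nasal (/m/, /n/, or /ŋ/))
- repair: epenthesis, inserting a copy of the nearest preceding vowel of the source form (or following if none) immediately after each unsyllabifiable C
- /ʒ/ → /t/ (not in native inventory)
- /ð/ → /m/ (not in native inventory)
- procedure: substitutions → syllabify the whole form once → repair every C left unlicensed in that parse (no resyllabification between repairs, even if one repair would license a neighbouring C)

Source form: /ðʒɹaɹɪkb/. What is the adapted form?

mataɹaɹɪkɪbɪ

Substitution: /ð/ → /m/, /ʒ/ → /t/, giving /mtɹaɹɪkb/.
Syllabifying with onset maximization leaves /m/, /t/, /k/, /b/ stranded (only a nasal (/m/, /n/, or /ŋ/) is licensed in coda position; onsets are limited to one consonant).
Each unlicensed consonant becomes the onset of a new syllable: /m/ → /ma/, /t/ → /ta/, /k/ → /kɪ/, /b/ → /bɪ/.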